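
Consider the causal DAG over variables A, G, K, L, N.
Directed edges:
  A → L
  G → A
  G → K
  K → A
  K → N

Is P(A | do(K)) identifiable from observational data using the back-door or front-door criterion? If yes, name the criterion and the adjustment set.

P(A|do(K)): backdoor, adjust for {G}.

desc(K)\{K}={A,L,N}; candidates ⊆ {G}.
size 0: {}; under {} K still reaches {A,G,L} ∋ A.
{G}: K⊥A given {G} in G with K→· removed — back-door holds.
P(A|do(K)) = Σ_{G} P(A|K,G)·P(G).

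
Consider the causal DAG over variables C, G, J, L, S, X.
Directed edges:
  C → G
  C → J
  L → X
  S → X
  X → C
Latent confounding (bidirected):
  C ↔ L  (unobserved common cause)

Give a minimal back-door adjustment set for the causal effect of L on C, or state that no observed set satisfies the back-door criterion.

desc(L)\{L}={C,G,J,X}; candidates ⊆ {S}.
L↔C: latent back-door arc(s) into L.
size 0: {}; under {} L still reaches {C,G,J} ∋ C.
size 1: {S}; under {S} L still reaches {C,G,J} ∋ C.
L↔C cannot be blocked by any observed set — no back-door set.

L→C: no observed back-door set.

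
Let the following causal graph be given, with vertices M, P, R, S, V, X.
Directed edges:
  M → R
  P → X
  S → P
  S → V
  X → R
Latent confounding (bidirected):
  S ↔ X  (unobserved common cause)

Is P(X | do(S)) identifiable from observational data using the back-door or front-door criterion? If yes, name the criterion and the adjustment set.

desc(S)\{S}={P,R,V,X}; candidates ⊆ {M}.
S↔X: latent back-door arc(s) into S.
size 0: {}; under {} S still reaches {R,X} ∋ X.
size 1: {M}; under {M} S still reaches {R,X} ∋ X.
S↔X cannot be blocked by any observed set — no back-door set.
{P}: (i) intercepts every directed S→X path; (ii) no back-door S→{P}; (iii) {S} blocks every back-door {P}→X. Front-door holds.
P(X|do(S)) = Σ_{P} P(P|S) Σ_{S'} P(X|P,S')P(S').

P(X|do(S)): frontdoor, adjust for {P}.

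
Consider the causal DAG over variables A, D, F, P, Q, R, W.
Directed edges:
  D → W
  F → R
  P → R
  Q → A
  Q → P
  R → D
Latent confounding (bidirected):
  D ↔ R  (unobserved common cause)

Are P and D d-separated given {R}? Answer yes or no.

Bayes-Ball from P | {R} reaches {A,D,F,Q,W}.
D ∈ reach(P|{R}) ⇒ P ⊥̸ D | {R}.

No — P and D are d-connected given {R}.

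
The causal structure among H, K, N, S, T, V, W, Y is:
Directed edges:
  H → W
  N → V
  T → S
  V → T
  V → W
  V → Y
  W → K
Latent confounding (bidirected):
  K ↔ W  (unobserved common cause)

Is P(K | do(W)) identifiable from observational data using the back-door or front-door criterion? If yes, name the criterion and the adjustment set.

desc(W)\{W}={K}; candidates ⊆ {H,N,S,T,V,Y}.
W↔K: latent back-door arc(s) into W.
size 0: {}; under {} W still reaches {H,K,N,S,T,V,Y} ∋ K.
size 1: {H}, {N}, {S} …(+3); under {H} W still reaches {K,N,S,T,V,Y} ∋ K.
size 2: {H,N}, {H,S}, {H,T} …(+12); under {H,N} W still reaches {K,S,T,V,Y} ∋ K.
W↔K cannot be blocked by any observed set — no back-door set.
No mediator lies on a directed W→…→K path.
Neither criterion identifies P(K|do(W)) in this graph.

P(K|do(W)): not identifiable (no BD/FD set).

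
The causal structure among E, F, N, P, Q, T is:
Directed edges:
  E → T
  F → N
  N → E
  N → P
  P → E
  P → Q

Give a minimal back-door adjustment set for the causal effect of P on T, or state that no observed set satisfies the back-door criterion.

desc(P)\{P}={E,Q,T}; candidates ⊆ {F,N}.
size 0: {}; under {} P still reaches {E,F,N,T} ∋ T.
{N}: P⊥T given {N} in G with P→· removed — back-door holds.

P→T: minimal back-door set {N}.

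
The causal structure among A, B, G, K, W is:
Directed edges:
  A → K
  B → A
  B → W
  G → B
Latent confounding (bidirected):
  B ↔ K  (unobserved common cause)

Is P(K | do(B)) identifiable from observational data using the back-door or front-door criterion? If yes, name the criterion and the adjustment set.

desc(B)\{B}={A,K,W}; candidates ⊆ {G}.
B↔K: latent back-door arc(s) into B.
size 0: {}; under {} B still reaches {G,K} ∋ K.
size 1: {G}; under {G} B still reaches {K} ∋ K.
B↔K cannot be blocked by any observed set — no back-door set.
{A}: (i) intercepts every directed B→K path; (ii) no back-door B→{A}; (iii) {B} blocks every back-door {A}→K. Front-door holds.
P(K|do(B)) = Σ_{A} P(A|B) Σ_{B'} P(K|A,B')P(B').

P(K|do(B)): frontdoor, adjust for {A}.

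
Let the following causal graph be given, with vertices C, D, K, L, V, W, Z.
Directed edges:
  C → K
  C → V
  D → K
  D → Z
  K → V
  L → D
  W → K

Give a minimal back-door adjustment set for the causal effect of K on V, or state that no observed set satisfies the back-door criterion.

desc(K)\{K}={V}; candidates ⊆ {C,D,L,W,Z}.
size 0: {}; under {} K still reaches {C,D,L,V,W,Z} ∋ V.
{C}: K⊥V given {C} in G with K→· removed — back-door holds.

K→V: minimal back-door set {C}.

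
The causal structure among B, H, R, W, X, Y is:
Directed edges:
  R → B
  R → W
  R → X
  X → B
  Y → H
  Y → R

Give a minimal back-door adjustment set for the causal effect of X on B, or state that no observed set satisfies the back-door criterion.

X→B: minimal back-door set {R}.

desc(X)\{X}={B}; candidates ⊆ {H,R,W,Y}.
size 0: {}; under {} X still reaches {B,H,R,W,Y} ∋ B.
{R}: X⊥B given {R} in G with X→· removed — back-door holds.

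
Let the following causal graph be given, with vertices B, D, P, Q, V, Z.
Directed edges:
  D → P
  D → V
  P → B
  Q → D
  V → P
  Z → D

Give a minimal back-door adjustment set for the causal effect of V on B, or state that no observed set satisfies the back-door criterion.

desc(V)\{V}={B,P}; candidates ⊆ {D,Q,Z}.
size 0: {}; under {} V still reaches {B,D,P,Q,Z} ∋ B.
{D}: V⊥B given {D} in G with V→· removed — back-door holds.

V→B: minimal back-door set {D}.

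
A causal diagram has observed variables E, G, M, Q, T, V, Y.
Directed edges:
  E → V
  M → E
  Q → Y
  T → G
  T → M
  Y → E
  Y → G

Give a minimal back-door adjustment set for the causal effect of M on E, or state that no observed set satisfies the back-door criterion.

M→E: minimal back-door set ∅.

desc(M)\{M}={E,V}; candidates ⊆ {G,Q,T,Y}.
∅: M⊥E given ∅ in G with M→· removed — back-door holds.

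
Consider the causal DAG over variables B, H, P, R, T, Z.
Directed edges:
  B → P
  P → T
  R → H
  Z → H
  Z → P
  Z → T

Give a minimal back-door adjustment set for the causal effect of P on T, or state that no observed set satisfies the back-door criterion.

P→T: minimal back-door set {Z}.

desc(P)\{P}={T}; candidates ⊆ {B,H,R,Z}.
size 0: {}; under {} P still reaches {B,H,T,Z} ∋ T.
{Z}: P⊥T given {Z} in G with P→· removed — back-door holds.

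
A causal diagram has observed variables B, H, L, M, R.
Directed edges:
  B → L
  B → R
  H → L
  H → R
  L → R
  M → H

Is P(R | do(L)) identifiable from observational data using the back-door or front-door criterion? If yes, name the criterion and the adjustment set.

desc(L)\{L}={R}; candidates ⊆ {B,H,M}.
size 0: {}; under {} L still reaches {B,H,M,R} ∋ R.
size 1: {B}, {H}, {M}; under {B} L still reaches {H,M,R} ∋ R.
{B,H}: L⊥R given {B,H} in G with L→· removed — back-door holds.
P(R|do(L)) = Σ_{B,H} P(R|L,B,H)·P(B,H).

P(R|do(L)): backdoor, adjust for {B, H}.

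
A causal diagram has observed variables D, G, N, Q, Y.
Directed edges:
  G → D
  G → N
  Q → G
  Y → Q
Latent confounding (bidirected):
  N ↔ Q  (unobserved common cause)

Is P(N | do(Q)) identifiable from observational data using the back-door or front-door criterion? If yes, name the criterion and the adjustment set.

P(N|do(Q)): frontdoor, adjust for {G}.

desc(Q)\{Q}={D,G,N}; candidates ⊆ {Y}.
Q↔N: latent back-door arc(s) into Q.
size 0: {}; under {} Q still reaches {N,Y} ∋ N.
size 1: {Y}; under {Y} Q still reaches {N} ∋ N.
Q↔N cannot be blocked by any observed set — no back-door set.
{G}: (i) intercepts every directed Q→N path; (ii) no back-door Q→{G}; (iii) {Q} blocks every back-door {G}→N. Front-door holds.
P(N|do(Q)) = Σ_{G} P(G|Q) Σ_{Q'} P(N|G,Q')P(Q').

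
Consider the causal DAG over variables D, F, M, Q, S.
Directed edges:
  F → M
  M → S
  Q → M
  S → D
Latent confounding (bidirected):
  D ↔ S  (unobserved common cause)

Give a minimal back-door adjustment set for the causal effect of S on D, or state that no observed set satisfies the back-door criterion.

S→D: no observed back-door set.

desc(S)\{S}={D}; candidates ⊆ {F,M,Q}.
S↔D: latent back-door arc(s) into S.
size 0: {}; under {} S still reaches {D,F,M,Q} ∋ D.
size 1: {F}, {M}, {Q}; under {F} S still reaches {D,M,Q} ∋ D.
size 2: {F,M}, {F,Q}, {M,Q}; under {F,M} S still reaches {D} ∋ D.
S↔D cannot be blocked by any observed set — no back-door set.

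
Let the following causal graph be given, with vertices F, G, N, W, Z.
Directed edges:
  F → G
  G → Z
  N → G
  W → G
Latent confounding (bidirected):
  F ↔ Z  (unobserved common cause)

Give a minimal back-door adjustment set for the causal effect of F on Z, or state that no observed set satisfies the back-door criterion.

F→Z: no observed back-door set.

desc(F)\{F}={G,Z}; candidates ⊆ {N,W}.
F↔Z: latent back-door arc(s) into F.
size 0: {}; under {} F still reaches {Z} ∋ Z.
size 1: {N}, {W}; under {N} F still reaches {Z} ∋ Z.
size 2: {N,W}; under {N,W} F still reaches {Z} ∋ Z.
F↔Z cannot be blocked by any observed set — no back-door set.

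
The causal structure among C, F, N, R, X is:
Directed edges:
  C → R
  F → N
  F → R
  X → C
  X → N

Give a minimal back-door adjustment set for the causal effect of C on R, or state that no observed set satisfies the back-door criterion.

C→R: minimal back-door set ∅.

desc(C)\{C}={R}; candidates ⊆ {F,N,X}.
∅: C⊥R given ∅ in G with C→· removed — back-door holds.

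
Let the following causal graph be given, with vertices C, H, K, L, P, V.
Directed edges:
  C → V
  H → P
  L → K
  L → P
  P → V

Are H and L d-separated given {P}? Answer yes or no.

No — H and L are d-connected given {P}.

Bayes-Ball from H | {P} reaches {K,L}.
L ∈ reach(H|{P}) ⇒ H ⊥̸ L | {P}.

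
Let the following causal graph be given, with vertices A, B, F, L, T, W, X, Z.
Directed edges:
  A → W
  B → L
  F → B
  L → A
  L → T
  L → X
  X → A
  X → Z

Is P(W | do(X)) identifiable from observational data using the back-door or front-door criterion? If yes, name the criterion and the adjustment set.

desc(X)\{X}={A,W,Z}; candidates ⊆ {B,F,L,T}.
size 0: {}; under {} X still reaches {A,B,F,L,T,W} ∋ W.
{L}: X⊥W given {L} in G with X→· removed — back-door holds.
P(W|do(X)) = Σ_{L} P(W|X,L)·P(L).

P(W|do(X)): backdoor, adjust for {L}.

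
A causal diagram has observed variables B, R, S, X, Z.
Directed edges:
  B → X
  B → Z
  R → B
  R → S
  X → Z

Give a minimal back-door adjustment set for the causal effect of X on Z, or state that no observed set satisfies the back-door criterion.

desc(X)\{X}={Z}; candidates ⊆ {B,R,S}.
size 0: {}; under {} X still reaches {B,R,S,Z} ∋ Z.
{B}: X⊥Z given {B} in G with X→· removed — back-door holds.

X→Z: minimal back-door set {B}.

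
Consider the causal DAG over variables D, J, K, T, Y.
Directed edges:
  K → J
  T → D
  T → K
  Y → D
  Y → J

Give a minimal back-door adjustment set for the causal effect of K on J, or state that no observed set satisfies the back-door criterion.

desc(K)\{K}={J}; candidates ⊆ {D,T,Y}.
∅: K⊥J given ∅ in G with K→· removed — back-door holds.

K→J: minimal back-door set ∅.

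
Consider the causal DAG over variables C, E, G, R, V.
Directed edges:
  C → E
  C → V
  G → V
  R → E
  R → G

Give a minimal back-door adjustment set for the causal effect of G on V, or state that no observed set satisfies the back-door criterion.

desc(G)\{G}={V}; candidates ⊆ {C,E,R}.
∅: G⊥V given ∅ in G with G→· removed — back-door holds.

G→V: minimal back-door set ∅.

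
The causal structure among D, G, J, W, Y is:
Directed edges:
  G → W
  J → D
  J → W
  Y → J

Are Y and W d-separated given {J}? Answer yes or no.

Yes — Y ⊥ W | {J}.

Bayes-Ball from Y | {J} reaches ∅.
W ∉ reach(Y|{J}) ⇒ Y ⊥ W | {J}.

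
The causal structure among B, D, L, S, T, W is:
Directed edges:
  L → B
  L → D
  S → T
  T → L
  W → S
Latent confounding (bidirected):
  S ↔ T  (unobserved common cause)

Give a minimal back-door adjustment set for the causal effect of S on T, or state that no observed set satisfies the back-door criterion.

desc(S)\{S}={B,D,L,T}; candidates ⊆ {W}.
S↔T: latent back-door arc(s) into S.
size 0: {}; under {} S still reaches {B,D,L,T,W} ∋ T.
size 1: {W}; under {W} S still reaches {B,D,L,T} ∋ T.
S↔T cannot be blocked by any observed set — no back-door set.

S→T: no observed back-door set.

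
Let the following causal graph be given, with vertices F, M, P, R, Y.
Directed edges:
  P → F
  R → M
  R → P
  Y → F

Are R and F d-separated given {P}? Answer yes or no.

Bayes-Ball from R | {P} reaches {M}.
F ∉ reach(R|{P}) ⇒ R ⊥ F | {P}.

Yes — R ⊥ F | {P}.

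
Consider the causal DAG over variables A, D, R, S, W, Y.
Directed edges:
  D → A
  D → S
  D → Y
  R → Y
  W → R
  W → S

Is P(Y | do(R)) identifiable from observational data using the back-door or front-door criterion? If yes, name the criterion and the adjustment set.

desc(R)\{R}={Y}; candidates ⊆ {A,D,S,W}.
∅: R⊥Y given ∅ in G with R→· removed — back-door holds.
P(Y|do(R)) = P(Y|R) — no adjustment needed.

P(Y|do(R)): backdoor, adjust for ∅.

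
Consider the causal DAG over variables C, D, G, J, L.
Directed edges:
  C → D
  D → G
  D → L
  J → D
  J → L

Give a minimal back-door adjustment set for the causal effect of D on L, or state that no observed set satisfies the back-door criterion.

D→L: minimal back-door set {J}.

desc(D)\{D}={G,L}; candidates ⊆ {C,J}.
size 0: {}; under {} D still reaches {C,J,L} ∋ L.
{J}: D⊥L given {J} in G with D→· removed — back-door holds.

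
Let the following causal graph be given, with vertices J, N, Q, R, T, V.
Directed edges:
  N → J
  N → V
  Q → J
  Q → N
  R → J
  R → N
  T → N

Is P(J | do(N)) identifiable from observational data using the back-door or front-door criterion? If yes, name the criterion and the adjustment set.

desc(N)\{N}={J,V}; candidates ⊆ {Q,R,T}.
size 0: {}; under {} N still reaches {J,Q,R,T} ∋ J.
size 1: {Q}, {R}, {T}; under {Q} N still reaches {J,R,T} ∋ J.
{Q,R}: N⊥J given {Q,R} in G with N→· removed — back-door holds.
P(J|do(N)) = Σ_{Q,R} P(J|N,Q,R)·P(Q,R).

P(J|do(N)): backdoor, adjust for {Q, R}.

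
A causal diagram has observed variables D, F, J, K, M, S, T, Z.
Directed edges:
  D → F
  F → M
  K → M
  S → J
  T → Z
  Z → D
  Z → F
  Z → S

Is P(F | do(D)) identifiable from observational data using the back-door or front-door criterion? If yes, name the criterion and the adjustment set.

P(F|do(D)): backdoor, adjust for {Z}.

desc(D)\{D}={F,M}; candidates ⊆ {J,K,S,T,Z}.
size 0: {}; under {} D still reaches {F,J,M,S,T,Z} ∋ F.
{Z}: D⊥F given {Z} in G with D→· removed — back-door holds.
P(F|do(D)) = Σ_{Z} P(F|D,Z)·P(Z).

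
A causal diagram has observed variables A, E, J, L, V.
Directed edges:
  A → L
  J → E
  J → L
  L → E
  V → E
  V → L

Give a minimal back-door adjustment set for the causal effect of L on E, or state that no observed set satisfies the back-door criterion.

L→E: minimal back-door set {J, V}.

desc(L)\{L}={E}; candidates ⊆ {A,J,V}.
size 0: {}; under {} L still reaches {A,E,J,V} ∋ E.
size 1: {A}, {J}, {V}; under {A} L still reaches {E,J,V} ∋ E.
{J,V}: L⊥E given {J,V} in G with L→· removed — back-door holds.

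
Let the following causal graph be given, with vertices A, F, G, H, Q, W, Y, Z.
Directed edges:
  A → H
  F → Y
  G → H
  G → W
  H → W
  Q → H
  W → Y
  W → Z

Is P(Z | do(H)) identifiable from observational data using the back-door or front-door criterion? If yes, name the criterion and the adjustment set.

P(Z|do(H)): backdoor, adjust for {G}.

desc(H)\{H}={W,Y,Z}; candidates ⊆ {A,F,G,Q}.
size 0: {}; under {} H still reaches {A,G,Q,W,Y,Z} ∋ Z.
{G}: H⊥Z given {G} in G with H→· removed — back-door holds.
P(Z|do(H)) = Σ_{G} P(Z|H,G)·P(G).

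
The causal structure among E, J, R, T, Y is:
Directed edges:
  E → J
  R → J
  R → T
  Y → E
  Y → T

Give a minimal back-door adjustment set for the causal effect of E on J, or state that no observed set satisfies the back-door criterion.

E→J: minimal back-door set ∅.

desc(E)\{E}={J}; candidates ⊆ {R,T,Y}.
∅: E⊥J given ∅ in G with E→· removed — back-door holds.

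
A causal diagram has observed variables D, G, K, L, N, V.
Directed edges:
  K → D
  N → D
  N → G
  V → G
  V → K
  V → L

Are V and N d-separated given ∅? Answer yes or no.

Yes — V ⊥ N | ∅.

Bayes-Ball from V | ∅ reaches {D,G,K,L}.
N ∉ reach(V|∅) ⇒ V ⊥ N | ∅.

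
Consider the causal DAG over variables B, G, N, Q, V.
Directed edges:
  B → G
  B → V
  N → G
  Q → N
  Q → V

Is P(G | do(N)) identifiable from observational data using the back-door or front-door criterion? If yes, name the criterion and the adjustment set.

desc(N)\{N}={G}; candidates ⊆ {B,Q,V}.
∅: N⊥G given ∅ in G with N→· removed — back-door holds.
P(G|do(N)) = P(G|N) — no adjustment needed.

P(G|do(N)): backdoor, adjust for ∅.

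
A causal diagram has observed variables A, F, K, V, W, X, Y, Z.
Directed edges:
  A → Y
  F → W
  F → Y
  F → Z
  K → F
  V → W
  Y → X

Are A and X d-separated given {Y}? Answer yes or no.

Yes — A ⊥ X | {Y}.

Bayes-Ball from A | {Y} reaches {F,K,W,Z}.
X ∉ reach(A|{Y}) ⇒ A ⊥ X | {Y}.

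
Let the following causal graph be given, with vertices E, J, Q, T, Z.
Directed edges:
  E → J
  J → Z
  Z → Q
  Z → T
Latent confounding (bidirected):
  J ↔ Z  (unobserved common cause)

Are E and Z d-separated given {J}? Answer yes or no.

No — E and Z are d-connected given {J}.

Bayes-Ball from E | {J} reaches {Q,T,Z}.
Z ∈ reach(E|{J}) ⇒ E ⊥̸ Z | {J}.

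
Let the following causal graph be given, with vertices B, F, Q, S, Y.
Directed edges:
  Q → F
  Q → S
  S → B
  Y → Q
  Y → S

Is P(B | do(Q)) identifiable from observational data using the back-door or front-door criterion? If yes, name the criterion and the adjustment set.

P(B|do(Q)): backdoor, adjust for {Y}.

desc(Q)\{Q}={B,F,S}; candidates ⊆ {Y}.
size 0: {}; under {} Q still reaches {B,S,Y} ∋ B.
{Y}: Q⊥B given {Y} in G with Q→· removed — back-door holds.
P(B|do(Q)) = Σ_{Y} P(B|Q,Y)·P(Y).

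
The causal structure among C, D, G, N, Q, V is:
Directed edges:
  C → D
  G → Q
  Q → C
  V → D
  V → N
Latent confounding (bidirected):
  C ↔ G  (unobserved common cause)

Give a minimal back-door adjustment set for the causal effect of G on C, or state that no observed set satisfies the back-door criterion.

G→C: no observed back-door set.

desc(G)\{G}={C,D,Q}; candidates ⊆ {N,V}.
G↔C: latent back-door arc(s) into G.
size 0: {}; under {} G still reaches {C,D} ∋ C.
size 1: {N}, {V}; under {N} G still reaches {C,D} ∋ C.
size 2: {N,V}; under {N,V} G still reaches {C,D} ∋ C.
G↔C cannot be blocked by any observed set — no back-door set.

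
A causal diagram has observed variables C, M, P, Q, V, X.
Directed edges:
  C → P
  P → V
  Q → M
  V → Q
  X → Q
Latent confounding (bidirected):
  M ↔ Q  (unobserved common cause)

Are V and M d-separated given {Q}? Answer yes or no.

No — V and M are d-connected given {Q}.

Bayes-Ball from V | {Q} reaches {C,M,P,X}.
M ∈ reach(V|{Q}) ⇒ V ⊥̸ M | {Q}.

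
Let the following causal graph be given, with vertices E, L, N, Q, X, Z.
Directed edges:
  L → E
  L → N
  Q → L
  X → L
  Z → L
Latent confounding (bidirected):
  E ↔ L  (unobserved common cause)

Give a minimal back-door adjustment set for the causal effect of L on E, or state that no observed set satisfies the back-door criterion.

desc(L)\{L}={E,N}; candidates ⊆ {Q,X,Z}.
L↔E: latent back-door arc(s) into L.
size 0: {}; under {} L still reaches {E,Q,X,Z} ∋ E.
size 1: {Q}, {X}, {Z}; under {Q} L still reaches {E,X,Z} ∋ E.
size 2: {Q,X}, {Q,Z}, {X,Z}; under {Q,X} L still reaches {E,Z} ∋ E.
L↔E cannot be blocked by any observed set — no back-door set.

L→E: no observed back-door set.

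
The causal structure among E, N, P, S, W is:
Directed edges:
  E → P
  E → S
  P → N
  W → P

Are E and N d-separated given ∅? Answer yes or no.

No — E and N are d-connected given ∅.

Bayes-Ball from E | ∅ reaches {N,P,S}.
N ∈ reach(E|∅) ⇒ E ⊥̸ N | ∅.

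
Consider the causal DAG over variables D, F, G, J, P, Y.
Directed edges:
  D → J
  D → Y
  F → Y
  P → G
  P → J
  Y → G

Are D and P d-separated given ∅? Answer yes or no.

Yes — D ⊥ P | ∅.

Bayes-Ball from D | ∅ reaches {G,J,Y}.
P ∉ reach(D|∅) ⇒ D ⊥ P | ∅.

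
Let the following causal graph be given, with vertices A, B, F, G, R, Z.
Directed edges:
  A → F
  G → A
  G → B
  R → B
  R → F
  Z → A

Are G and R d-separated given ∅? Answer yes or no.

Bayes-Ball from G | ∅ reaches {A,B,F}.
R ∉ reach(G|∅) ⇒ G ⊥ R | ∅.

Yes — G ⊥ R | ∅.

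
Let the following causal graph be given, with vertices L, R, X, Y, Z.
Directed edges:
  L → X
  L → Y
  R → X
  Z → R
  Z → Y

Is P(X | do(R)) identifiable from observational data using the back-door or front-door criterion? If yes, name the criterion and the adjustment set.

P(X|do(R)): backdoor, adjust for ∅.

desc(R)\{R}={X}; candidates ⊆ {L,Y,Z}.
∅: R⊥X given ∅ in G with R→· removed — back-door holds.
P(X|do(R)) = P(X|R) — no adjustment needed.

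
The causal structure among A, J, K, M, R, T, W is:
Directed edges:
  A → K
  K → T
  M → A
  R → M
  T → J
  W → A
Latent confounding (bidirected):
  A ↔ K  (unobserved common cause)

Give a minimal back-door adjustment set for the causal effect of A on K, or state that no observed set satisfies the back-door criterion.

A→K: no observed back-door set.

desc(A)\{A}={J,K,T}; candidates ⊆ {M,R,W}.
A↔K: latent back-door arc(s) into A.
size 0: {}; under {} A still reaches {J,K,M,R,T,W} ∋ K.
size 1: {M}, {R}, {W}; under {M} A still reaches {J,K,T,W} ∋ K.
size 2: {M,R}, {M,W}, {R,W}; under {M,R} A still reaches {J,K,T,W} ∋ K.
A↔K cannot be blocked by any observed set — no back-door set.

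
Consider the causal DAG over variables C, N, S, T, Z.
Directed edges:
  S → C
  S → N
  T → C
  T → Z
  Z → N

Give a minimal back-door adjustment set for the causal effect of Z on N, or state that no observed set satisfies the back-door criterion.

desc(Z)\{Z}={N}; candidates ⊆ {C,S,T}.
∅: Z⊥N given ∅ in G with Z→· removed — back-door holds.

Z→N: minimal back-door set ∅.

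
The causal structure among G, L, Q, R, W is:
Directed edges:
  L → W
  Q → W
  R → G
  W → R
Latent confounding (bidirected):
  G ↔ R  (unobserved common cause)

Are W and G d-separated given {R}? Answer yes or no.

Bayes-Ball from W | {R} reaches {G,L,Q}.
G ∈ reach(W|{R}) ⇒ W ⊥̸ G | {R}.

No — W and G are d-connected given {R}.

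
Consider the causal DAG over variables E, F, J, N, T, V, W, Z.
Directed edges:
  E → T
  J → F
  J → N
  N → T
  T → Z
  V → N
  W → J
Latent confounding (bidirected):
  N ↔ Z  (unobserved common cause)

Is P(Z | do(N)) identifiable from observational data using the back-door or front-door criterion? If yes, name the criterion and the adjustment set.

P(Z|do(N)): frontdoor, adjust for {T}.

desc(N)\{N}={T,Z}; candidates ⊆ {E,F,J,V,W}.
N↔Z: latent back-door arc(s) into N.
size 0: {}; under {} N still reaches {F,J,V,W,Z} ∋ Z.
size 1: {E}, {F}, {J} …(+2); under {E} N still reaches {F,J,V,W,Z} ∋ Z.
size 2: {E,F}, {E,J}, {E,V} …(+7); under {E,F} N still reaches {J,V,W,Z} ∋ Z.
N↔Z cannot be blocked by any observed set — no back-door set.
{T}: (i) intercepts every directed N→Z path; (ii) no back-door N→{T}; (iii) {N} blocks every back-door {T}→Z. Front-door holds.
P(Z|do(N)) = Σ_{T} P(T|N) Σ_{N'} P(Z|T,N')P(N').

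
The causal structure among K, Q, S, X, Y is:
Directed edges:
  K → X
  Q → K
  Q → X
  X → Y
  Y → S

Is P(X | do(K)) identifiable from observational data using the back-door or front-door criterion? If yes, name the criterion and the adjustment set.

P(X|do(K)): backdoor, adjust for {Q}.

desc(K)\{K}={S,X,Y}; candidates ⊆ {Q}.
size 0: {}; under {} K still reaches {Q,S,X,Y} ∋ X.
{Q}: K⊥X given {Q} in G with K→· removed — back-door holds.
P(X|do(K)) = Σ_{Q} P(X|K,Q)·P(Q).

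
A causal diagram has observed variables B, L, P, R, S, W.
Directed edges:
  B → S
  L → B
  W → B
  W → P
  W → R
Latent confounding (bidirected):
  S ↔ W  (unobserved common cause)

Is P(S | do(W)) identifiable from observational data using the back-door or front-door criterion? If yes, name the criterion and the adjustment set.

P(S|do(W)): frontdoor, adjust for {B}.

desc(W)\{W}={B,P,R,S}; candidates ⊆ {L}.
W↔S: latent back-door arc(s) into W.
size 0: {}; under {} W still reaches {S} ∋ S.
size 1: {L}; under {L} W still reaches {S} ∋ S.
W↔S cannot be blocked by any observed set — no back-door set.
{B}: (i) intercepts every directed W→S path; (ii) no back-door W→{B}; (iii) {W} blocks every back-door {B}→S. Front-door holds.
P(S|do(W)) = Σ_{B} P(B|W) Σ_{W'} P(S|B,W')P(W').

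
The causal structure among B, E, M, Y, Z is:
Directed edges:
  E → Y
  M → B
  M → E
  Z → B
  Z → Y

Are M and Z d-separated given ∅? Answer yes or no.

Yes — M ⊥ Z | ∅.

Bayes-Ball from M | ∅ reaches {B,E,Y}.
Z ∉ reach(M|∅) ⇒ M ⊥ Z | ∅.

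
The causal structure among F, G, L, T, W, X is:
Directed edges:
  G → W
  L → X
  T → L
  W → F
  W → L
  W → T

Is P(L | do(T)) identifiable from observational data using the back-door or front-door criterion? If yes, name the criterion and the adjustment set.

desc(T)\{T}={L,X}; candidates ⊆ {F,G,W}.
size 0: {}; under {} T still reaches {F,G,L,W,X} ∋ L.
{W}: T⊥L given {W} in G with T→· removed — back-door holds.
P(L|do(T)) = Σ_{W} P(L|T,W)·P(W).

P(L|do(T)): backdoor, adjust for {W}.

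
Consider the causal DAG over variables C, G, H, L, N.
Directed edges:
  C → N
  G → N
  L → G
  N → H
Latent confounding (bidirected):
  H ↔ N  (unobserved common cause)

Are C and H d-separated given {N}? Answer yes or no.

Bayes-Ball from C | {N} reaches {G,H,L}.
H ∈ reach(C|{N}) ⇒ C ⊥̸ H | {N}.

No — C and H are d-connected given {N}.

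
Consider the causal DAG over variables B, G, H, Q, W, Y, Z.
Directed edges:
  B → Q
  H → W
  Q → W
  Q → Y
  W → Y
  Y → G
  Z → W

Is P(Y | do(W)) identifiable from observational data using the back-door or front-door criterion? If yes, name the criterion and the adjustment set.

P(Y|do(W)): backdoor, adjust for {Q}.

desc(W)\{W}={G,Y}; candidates ⊆ {B,H,Q,Z}.
size 0: {}; under {} W still reaches {B,G,H,Q,Y,Z} ∋ Y.
{Q}: W⊥Y given {Q} in G with W→· removed — back-door holds.
P(Y|do(W)) = Σ_{Q} P(Y|W,Q)·P(Q).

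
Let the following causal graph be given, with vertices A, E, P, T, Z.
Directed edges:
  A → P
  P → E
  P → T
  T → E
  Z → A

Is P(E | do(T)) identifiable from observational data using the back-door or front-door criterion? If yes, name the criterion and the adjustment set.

P(E|do(T)): backdoor, adjust for {P}.

desc(T)\{T}={E}; candidates ⊆ {A,P,Z}.
size 0: {}; under {} T still reaches {A,E,P,Z} ∋ E.
{P}: T⊥E given {P} in G with T→· removed — back-door holds.
P(E|do(T)) = Σ_{P} P(E|T,P)·P(P).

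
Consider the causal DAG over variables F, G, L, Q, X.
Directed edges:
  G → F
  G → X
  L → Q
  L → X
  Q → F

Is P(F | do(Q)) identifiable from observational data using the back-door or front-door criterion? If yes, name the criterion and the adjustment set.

desc(Q)\{Q}={F}; candidates ⊆ {G,L,X}.
∅: Q⊥F given ∅ in G with Q→· removed — back-door holds.
P(F|do(Q)) = P(F|Q) — no adjustment needed.

P(F|do(Q)): backdoor, adjust for ∅.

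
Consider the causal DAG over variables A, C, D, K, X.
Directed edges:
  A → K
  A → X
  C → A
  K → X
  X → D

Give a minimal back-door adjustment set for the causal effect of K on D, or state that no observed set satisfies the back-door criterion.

K→D: minimal back-door set {A}.

desc(K)\{K}={D,X}; candidates ⊆ {A,C}.
size 0: {}; under {} K still reaches {A,C,D,X} ∋ D.
{A}: K⊥D given {A} in G with K→· removed — back-door holds.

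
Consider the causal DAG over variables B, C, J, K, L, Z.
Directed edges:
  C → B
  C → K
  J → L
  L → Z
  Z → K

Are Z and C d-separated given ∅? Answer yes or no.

Bayes-Ball from Z | ∅ reaches {J,K,L}.
C ∉ reach(Z|∅) ⇒ Z ⊥ C | ∅.

Yes — Z ⊥ C | ∅.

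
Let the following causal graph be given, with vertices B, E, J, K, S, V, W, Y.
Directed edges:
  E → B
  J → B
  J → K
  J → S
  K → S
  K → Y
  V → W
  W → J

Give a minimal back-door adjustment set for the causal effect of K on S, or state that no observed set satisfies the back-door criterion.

desc(K)\{K}={S,Y}; candidates ⊆ {B,E,J,V,W}.
size 0: {}; under {} K still reaches {B,J,S,V,W} ∋ S.
{J}: K⊥S given {J} in G with K→· removed — back-door holds.

K→S: minimal back-door set {J}.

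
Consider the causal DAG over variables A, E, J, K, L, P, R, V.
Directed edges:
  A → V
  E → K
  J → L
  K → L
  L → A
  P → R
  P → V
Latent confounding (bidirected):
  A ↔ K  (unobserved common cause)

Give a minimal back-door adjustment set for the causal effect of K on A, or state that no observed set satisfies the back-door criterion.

desc(K)\{K}={A,L,V}; candidates ⊆ {E,J,P,R}.
K↔A: latent back-door arc(s) into K.
size 0: {}; under {} K still reaches {A,E,V} ∋ A.
size 1: {E}, {J}, {P} …(+1); under {E} K still reaches {A,V} ∋ A.
size 2: {E,J}, {E,P}, {E,R} …(+3); under {E,J} K still reaches {A,V} ∋ A.
K↔A cannot be blocked by any observed set — no back-door set.

K→A: no observed back-door set.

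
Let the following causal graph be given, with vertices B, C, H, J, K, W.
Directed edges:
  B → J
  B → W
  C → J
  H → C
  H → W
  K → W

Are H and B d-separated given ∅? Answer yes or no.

Bayes-Ball from H | ∅ reaches {C,J,W}.
B ∉ reach(H|∅) ⇒ H ⊥ B | ∅.

Yes — H ⊥ B | ∅.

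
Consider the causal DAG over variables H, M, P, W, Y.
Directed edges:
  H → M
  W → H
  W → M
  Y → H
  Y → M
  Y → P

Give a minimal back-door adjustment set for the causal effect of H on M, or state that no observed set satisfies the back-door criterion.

H→M: minimal back-door set {W, Y}.

desc(H)\{H}={M}; candidates ⊆ {P,W,Y}.
size 0: {}; under {} H still reaches {M,P,W,Y} ∋ M.
size 1: {P}, {W}, {Y}; under {P} H still reaches {M,W,Y} ∋ M.
{W,Y}: H⊥M given {W,Y} in G with H→· removed — back-door holds.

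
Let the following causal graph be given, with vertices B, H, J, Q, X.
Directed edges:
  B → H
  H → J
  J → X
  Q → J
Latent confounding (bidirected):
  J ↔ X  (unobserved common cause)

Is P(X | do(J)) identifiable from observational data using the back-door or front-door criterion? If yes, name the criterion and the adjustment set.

P(X|do(J)): not identifiable (no BD/FD set).

desc(J)\{J}={X}; candidates ⊆ {B,H,Q}.
J↔X: latent back-door arc(s) into J.
size 0: {}; under {} J still reaches {B,H,Q,X} ∋ X.
size 1: {B}, {H}, {Q}; under {B} J still reaches {H,Q,X} ∋ X.
size 2: {B,H}, {B,Q}, {H,Q}; under {B,H} J still reaches {Q,X} ∋ X.
J↔X cannot be blocked by any observed set — no back-door set.
No mediator lies on a directed J→…→X path.
Neither criterion identifies P(X|do(J)) in this graph.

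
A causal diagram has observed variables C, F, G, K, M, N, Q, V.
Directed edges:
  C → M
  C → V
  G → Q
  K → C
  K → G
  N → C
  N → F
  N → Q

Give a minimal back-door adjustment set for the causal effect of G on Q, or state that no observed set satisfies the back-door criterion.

G→Q: minimal back-door set ∅.

desc(G)\{G}={Q}; candidates ⊆ {C,F,K,M,N,V}.
∅: G⊥Q given ∅ in G with G→· removed — back-door holds.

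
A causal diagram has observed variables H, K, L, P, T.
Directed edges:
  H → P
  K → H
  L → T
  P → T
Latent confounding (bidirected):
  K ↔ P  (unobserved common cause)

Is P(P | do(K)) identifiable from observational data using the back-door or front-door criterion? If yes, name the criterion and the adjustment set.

P(P|do(K)): frontdoor, adjust for {H}.

desc(K)\{K}={H,P,T}; candidates ⊆ {L}.
K↔P: latent back-door arc(s) into K.
size 0: {}; under {} K still reaches {P,T} ∋ P.
size 1: {L}; under {L} K still reaches {P,T} ∋ P.
K↔P cannot be blocked by any observed set — no back-door set.
{H}: (i) intercepts every directed K→P path; (ii) no back-door K→{H}; (iii) {K} blocks every back-door {H}→P. Front-door holds.
P(P|do(K)) = Σ_{H} P(H|K) Σ_{K'} P(P|H,K')P(K').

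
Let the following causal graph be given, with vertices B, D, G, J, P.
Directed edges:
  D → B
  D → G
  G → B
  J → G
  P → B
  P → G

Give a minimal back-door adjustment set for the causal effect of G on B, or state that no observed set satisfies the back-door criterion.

G→B: minimal back-door set {D, P}.

desc(G)\{G}={B}; candidates ⊆ {D,J,P}.
size 0: {}; under {} G still reaches {B,D,J,P} ∋ B.
size 1: {D}, {J}, {P}; under {D} G still reaches {B,J,P} ∋ B.
{D,P}: G⊥B given {D,P} in G with G→· removed — back-door holds.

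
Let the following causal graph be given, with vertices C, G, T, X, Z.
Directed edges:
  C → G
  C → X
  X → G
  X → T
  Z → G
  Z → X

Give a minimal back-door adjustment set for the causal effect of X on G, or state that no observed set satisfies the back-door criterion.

desc(X)\{X}={G,T}; candidates ⊆ {C,Z}.
size 0: {}; under {} X still reaches {C,G,Z} ∋ G.
size 1: {C}, {Z}; under {C} X still reaches {G,Z} ∋ G.
{C,Z}: X⊥G given {C,Z} in G with X→· removed — back-door holds.

X→G: minimal back-door set {C, Z}.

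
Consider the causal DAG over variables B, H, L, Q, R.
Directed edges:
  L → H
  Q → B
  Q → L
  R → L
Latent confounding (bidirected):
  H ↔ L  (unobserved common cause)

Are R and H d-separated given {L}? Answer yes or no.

Bayes-Ball from R | {L} reaches {B,H,Q}.
H ∈ reach(R|{L}) ⇒ R ⊥̸ H | {L}.

No — R and H are d-connected given {L}.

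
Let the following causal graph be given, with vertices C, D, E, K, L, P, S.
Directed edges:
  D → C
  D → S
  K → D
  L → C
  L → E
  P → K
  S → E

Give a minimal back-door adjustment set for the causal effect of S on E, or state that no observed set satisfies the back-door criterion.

desc(S)\{S}={E}; candidates ⊆ {C,D,K,L,P}.
∅: S⊥E given ∅ in G with S→· removed — back-door holds.

S→E: minimal back-door set ∅.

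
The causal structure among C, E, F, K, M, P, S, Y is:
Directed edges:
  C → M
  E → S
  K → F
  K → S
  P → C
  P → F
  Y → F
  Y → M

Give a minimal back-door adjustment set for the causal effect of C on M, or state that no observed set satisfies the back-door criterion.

C→M: minimal back-door set ∅.

desc(C)\{C}={M}; candidates ⊆ {E,F,K,P,S,Y}.
∅: C⊥M given ∅ in G with C→· removed — back-door holds.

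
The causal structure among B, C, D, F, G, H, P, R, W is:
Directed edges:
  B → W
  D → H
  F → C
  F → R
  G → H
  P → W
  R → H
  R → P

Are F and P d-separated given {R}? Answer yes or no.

Yes — F ⊥ P | {R}.

Bayes-Ball from F | {R} reaches {C}.
P ∉ reach(F|{R}) ⇒ F ⊥ P | {R}.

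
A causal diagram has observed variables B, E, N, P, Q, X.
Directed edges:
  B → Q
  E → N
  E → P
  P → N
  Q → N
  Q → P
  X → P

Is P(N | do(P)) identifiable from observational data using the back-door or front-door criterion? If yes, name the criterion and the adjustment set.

desc(P)\{P}={N}; candidates ⊆ {B,E,Q,X}.
size 0: {}; under {} P still reaches {B,E,N,Q,X} ∋ N.
size 1: {B}, {E}, {Q} …(+1); under {B} P still reaches {E,N,Q,X} ∋ N.
{E,Q}: P⊥N given {E,Q} in G with P→· removed — back-door holds.
P(N|do(P)) = Σ_{E,Q} P(N|P,E,Q)·P(E,Q).

P(N|do(P)): backdoor, adjust for {E, Q}.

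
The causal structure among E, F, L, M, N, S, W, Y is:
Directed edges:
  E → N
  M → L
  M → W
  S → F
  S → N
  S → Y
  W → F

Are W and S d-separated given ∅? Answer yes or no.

Yes — W ⊥ S | ∅.

Bayes-Ball from W | ∅ reaches {F,L,M}.
S ∉ reach(W|∅) ⇒ W ⊥ S | ∅.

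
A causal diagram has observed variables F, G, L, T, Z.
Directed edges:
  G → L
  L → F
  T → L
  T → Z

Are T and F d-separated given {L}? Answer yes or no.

Bayes-Ball from T | {L} reaches {G,Z}.
F ∉ reach(T|{L}) ⇒ T ⊥ F | {L}.

Yes — T ⊥ F | {L}.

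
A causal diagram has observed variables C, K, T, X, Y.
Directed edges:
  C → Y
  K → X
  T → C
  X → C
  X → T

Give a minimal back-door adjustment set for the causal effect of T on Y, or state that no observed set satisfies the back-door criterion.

T→Y: minimal back-door set {X}.

desc(T)\{T}={C,Y}; candidates ⊆ {K,X}.
size 0: {}; under {} T still reaches {C,K,X,Y} ∋ Y.
{X}: T⊥Y given {X} in G with T→· removed — back-door holds.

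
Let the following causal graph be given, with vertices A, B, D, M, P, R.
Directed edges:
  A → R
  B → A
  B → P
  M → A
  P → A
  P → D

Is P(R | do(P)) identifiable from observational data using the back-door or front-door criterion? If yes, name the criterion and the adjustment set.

P(R|do(P)): backdoor, adjust for {B}.

desc(P)\{P}={A,D,R}; candidates ⊆ {B,M}.
size 0: {}; under {} P still reaches {A,B,R} ∋ R.
{B}: P⊥R given {B} in G with P→· removed — back-door holds.
P(R|do(P)) = Σ_{B} P(R|P,B)·P(B).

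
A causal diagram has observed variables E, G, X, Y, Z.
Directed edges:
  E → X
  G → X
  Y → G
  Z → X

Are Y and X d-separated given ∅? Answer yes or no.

No — Y and X are d-connected given ∅.

Bayes-Ball from Y | ∅ reaches {G,X}.
X ∈ reach(Y|∅) ⇒ Y ⊥̸ X | ∅.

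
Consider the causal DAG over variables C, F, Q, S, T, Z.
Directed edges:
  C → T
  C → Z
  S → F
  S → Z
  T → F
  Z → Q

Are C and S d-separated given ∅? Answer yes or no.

Bayes-Ball from C | ∅ reaches {F,Q,T,Z}.
S ∉ reach(C|∅) ⇒ C ⊥ S | ∅.

Yes — C ⊥ S | ∅.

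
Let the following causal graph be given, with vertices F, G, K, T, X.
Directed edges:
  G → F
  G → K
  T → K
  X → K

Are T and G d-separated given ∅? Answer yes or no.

Bayes-Ball from T | ∅ reaches {K}.
G ∉ reach(T|∅) ⇒ T ⊥ G | ∅.

Yes — T ⊥ G | ∅.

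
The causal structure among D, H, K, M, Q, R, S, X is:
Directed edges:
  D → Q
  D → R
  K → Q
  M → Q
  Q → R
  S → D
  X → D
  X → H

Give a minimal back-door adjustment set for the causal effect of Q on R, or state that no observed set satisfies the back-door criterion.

desc(Q)\{Q}={R}; candidates ⊆ {D,H,K,M,S,X}.
size 0: {}; under {} Q still reaches {D,H,K,M,R,S,X} ∋ R.
{D}: Q⊥R given {D} in G with Q→· removed — back-door holds.

Q→R: minimal back-door set {D}.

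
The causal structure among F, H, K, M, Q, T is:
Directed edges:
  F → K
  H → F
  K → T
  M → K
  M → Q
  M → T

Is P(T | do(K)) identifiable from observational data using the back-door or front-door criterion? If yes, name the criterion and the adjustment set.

desc(K)\{K}={T}; candidates ⊆ {F,H,M,Q}.
size 0: {}; under {} K still reaches {F,H,M,Q,T} ∋ T.
{M}: K⊥T given {M} in G with K→· removed — back-door holds.
P(T|do(K)) = Σ_{M} P(T|K,M)·P(M).

P(T|do(K)): backdoor, adjust for {M}.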